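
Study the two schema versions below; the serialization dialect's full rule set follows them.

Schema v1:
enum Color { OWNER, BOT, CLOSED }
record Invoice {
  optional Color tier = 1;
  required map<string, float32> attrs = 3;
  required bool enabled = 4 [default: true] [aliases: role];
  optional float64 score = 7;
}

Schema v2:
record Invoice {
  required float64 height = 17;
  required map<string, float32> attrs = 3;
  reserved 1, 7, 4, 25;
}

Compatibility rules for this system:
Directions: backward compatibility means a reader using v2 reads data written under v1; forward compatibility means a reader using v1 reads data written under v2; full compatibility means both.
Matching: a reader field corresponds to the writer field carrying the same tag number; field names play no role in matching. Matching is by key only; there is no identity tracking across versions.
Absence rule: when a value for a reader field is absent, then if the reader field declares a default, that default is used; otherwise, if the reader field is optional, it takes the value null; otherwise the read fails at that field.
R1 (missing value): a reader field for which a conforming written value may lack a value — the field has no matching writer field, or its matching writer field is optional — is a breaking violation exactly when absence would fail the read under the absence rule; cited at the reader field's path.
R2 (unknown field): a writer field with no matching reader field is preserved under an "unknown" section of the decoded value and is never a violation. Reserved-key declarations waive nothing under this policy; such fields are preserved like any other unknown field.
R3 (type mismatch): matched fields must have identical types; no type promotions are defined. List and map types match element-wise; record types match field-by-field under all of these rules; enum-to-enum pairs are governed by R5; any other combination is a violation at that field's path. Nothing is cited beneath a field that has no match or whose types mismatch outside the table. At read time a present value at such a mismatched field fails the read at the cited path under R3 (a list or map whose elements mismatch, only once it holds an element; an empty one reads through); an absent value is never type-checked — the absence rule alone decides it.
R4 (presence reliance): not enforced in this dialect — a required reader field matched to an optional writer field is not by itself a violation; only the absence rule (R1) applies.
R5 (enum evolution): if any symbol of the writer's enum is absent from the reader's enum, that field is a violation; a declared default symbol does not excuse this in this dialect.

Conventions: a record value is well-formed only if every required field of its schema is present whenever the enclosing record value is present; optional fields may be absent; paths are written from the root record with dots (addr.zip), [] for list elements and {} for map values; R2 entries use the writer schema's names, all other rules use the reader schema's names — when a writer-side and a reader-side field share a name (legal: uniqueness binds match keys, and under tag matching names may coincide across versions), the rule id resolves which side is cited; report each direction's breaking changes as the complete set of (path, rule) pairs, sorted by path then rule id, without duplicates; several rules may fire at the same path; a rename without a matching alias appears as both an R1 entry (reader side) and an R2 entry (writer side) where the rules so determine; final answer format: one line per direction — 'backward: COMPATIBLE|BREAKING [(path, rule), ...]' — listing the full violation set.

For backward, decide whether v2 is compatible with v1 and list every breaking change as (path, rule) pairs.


in Invoice below, arrows point writer -> reader
backward on Invoice — v2 reading data written by v1:
  height has no writer counterpart
  attrs <- attrs (map<string, float32> -> map<string, float32>, writer required)
  writer field tier has no reader counterpart
  writer field enabled has no reader counterpart
  writer field score has no reader counterpart
  R1 fires at height
  => 1 violation(s): backward is BREAKING for Invoice
checking off the Invoice differences that do not matter here:
  removed field tier from record Invoice (its key 1 joins the reserved list) -> triggers nothing under Invoice's printed rules — same verdict
  removed field score from record Invoice (its key 7 joins the reserved list) -> triggers nothing under Invoice's printed rules — same verdict
  removed field enabled from record Invoice (its key 4 joins the reserved list) -> triggers nothing under Invoice's printed rules — same verdict

backward: BREAKING [(height, R1)]


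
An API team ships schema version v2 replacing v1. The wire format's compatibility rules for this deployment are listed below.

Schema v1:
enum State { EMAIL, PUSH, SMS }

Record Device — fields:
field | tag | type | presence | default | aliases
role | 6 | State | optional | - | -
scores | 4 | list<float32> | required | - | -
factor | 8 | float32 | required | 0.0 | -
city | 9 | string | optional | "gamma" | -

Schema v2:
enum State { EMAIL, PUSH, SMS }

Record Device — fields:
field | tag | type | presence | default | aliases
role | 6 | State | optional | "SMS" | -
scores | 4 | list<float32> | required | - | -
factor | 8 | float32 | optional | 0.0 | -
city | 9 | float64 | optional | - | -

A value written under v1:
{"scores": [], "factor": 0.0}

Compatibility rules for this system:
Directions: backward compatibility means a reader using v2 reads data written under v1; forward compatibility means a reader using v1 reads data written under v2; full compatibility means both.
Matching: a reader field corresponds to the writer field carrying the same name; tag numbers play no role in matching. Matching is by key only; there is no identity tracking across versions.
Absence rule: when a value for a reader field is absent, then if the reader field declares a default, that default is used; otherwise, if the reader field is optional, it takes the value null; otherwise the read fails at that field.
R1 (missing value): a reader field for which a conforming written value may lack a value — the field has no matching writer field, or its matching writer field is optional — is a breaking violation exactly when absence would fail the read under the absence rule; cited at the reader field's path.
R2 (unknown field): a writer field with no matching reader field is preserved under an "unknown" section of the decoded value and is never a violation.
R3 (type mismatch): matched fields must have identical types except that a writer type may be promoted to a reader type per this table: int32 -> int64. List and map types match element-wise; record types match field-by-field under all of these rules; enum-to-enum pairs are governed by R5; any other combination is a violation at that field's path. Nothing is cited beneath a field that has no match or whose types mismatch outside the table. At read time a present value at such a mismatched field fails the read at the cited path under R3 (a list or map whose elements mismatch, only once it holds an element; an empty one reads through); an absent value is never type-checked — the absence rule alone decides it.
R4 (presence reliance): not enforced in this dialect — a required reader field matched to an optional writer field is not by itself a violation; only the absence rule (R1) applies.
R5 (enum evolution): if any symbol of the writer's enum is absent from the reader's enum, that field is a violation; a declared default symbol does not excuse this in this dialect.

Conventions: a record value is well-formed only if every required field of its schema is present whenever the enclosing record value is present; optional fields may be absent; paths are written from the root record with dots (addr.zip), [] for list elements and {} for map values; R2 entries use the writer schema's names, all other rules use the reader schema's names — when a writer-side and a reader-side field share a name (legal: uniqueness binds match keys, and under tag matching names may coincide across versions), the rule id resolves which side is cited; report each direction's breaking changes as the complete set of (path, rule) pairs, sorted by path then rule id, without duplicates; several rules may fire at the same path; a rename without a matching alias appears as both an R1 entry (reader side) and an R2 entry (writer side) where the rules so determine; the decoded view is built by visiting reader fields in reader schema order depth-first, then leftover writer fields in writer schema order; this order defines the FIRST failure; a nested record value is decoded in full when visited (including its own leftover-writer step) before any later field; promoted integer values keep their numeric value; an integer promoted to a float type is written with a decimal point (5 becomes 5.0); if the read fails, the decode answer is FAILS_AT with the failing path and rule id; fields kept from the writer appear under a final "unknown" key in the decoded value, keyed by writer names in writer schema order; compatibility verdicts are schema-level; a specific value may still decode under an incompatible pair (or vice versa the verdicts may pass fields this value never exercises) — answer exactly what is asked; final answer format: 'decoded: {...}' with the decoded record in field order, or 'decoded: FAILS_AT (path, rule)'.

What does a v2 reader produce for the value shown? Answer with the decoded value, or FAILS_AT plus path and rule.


decoded: {"role": "SMS", "scores": [], "factor": 0.0, "city": null}

arrows below run writer -> reader for Device
decoding the Device value with the v2 reader:
  role := "SMS" (no value, default fills)
  scores := []
  factor := 0.0
  city := null (not supplied -> null)
  => decoded: {"role": "SMS", "scores": [], "factor": 0.0, "city": null}
the rest of the Device diff is inert for this question:
  field factor in record Device: required changed to optional -> inert under this dialect — no rule fires on Device and the result does not move


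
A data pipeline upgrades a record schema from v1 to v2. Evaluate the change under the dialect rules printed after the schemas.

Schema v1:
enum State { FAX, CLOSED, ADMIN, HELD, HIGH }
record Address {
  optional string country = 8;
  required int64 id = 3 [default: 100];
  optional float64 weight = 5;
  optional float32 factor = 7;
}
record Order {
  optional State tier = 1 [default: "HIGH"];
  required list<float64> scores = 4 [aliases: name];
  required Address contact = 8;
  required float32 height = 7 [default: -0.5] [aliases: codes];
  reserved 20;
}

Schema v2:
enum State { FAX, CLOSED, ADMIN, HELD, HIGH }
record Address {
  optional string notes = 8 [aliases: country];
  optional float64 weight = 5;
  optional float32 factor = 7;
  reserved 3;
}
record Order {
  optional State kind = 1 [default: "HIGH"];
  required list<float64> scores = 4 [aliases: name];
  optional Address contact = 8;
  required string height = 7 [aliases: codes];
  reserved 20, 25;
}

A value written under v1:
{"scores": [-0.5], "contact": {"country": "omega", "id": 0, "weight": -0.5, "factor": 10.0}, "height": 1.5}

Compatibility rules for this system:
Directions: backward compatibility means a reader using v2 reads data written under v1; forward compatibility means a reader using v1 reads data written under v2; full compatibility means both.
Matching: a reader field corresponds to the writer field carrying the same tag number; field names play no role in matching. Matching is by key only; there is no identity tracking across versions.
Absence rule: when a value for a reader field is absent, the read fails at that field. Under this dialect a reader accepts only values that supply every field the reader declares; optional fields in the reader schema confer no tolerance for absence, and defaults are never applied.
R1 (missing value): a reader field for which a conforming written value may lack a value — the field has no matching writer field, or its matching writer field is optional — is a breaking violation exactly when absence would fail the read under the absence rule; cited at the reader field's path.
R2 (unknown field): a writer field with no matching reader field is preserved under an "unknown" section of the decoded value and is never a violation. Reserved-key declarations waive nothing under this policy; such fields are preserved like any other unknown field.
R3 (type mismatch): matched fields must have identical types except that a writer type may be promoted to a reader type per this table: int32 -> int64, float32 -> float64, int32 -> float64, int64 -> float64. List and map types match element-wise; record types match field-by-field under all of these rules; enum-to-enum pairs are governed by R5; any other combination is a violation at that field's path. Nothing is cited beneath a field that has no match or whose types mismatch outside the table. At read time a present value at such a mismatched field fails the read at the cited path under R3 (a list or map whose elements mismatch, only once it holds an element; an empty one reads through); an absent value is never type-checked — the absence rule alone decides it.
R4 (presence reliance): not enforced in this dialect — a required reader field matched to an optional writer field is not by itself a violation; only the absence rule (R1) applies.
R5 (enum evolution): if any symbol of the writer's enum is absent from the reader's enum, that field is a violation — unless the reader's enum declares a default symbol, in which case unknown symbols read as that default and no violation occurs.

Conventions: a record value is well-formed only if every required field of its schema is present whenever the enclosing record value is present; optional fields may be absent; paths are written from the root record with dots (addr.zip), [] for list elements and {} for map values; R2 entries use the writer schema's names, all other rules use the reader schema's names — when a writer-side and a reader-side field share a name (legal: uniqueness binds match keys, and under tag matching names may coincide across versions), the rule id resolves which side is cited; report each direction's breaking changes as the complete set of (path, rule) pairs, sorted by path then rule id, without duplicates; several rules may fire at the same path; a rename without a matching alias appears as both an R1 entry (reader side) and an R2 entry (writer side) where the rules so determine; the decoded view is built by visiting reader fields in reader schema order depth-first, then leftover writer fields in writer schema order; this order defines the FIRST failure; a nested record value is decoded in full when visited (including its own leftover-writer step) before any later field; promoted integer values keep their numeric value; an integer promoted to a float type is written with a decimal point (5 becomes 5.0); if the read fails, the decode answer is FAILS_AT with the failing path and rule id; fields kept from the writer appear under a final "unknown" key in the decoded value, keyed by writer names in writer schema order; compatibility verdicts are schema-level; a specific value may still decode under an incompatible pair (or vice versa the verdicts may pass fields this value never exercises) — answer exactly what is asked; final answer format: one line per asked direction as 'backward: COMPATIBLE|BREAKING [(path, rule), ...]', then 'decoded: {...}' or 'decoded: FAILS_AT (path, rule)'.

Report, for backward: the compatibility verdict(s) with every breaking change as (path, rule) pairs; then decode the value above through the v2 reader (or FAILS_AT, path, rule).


the writer's type comes first in each Order pair
backward for Order (reader v2, writer v1):
  State -> State, writer optional: kind aligns to tier
  list<float64> -> list<float64>, writer required: scores aligns to scores
  Address -> Address, writer required: contact aligns to contact
  float32 -> string, writer required: height aligns to height
  string -> string, writer optional: contact.notes aligns to contact.country
  float64 -> float64, writer optional: contact.weight aligns to contact.weight
  float32 -> float32, writer optional: contact.factor aligns to contact.factor
  leftover writer field: contact.id
  violation R1 at contact.factor
  violation R1 at contact.notes
  violation R1 at contact.weight
  violation R3 at height
  violation R1 at kind
  => backward: BREAKING (5)
decode walk for Order under reader schema v2:
  read fails at kind under R1 (no fill)
  => FAILS_AT (kind, R1)
diffs on Order not affecting the asked answer:
  removed field id from record Address (its key 3 joins the reserved list) -> its effect on Order is confined to the forward direction, not asked
  field contact in record Order: required changed to optional -> its effect on Order is confined to the forward direction, not asked

backward: BREAKING [(contact.factor, R1), (contact.notes, R1), (contact.weight, R1), (height, R3), (kind, R1)]; decoded: FAILS_AT (kind, R1)


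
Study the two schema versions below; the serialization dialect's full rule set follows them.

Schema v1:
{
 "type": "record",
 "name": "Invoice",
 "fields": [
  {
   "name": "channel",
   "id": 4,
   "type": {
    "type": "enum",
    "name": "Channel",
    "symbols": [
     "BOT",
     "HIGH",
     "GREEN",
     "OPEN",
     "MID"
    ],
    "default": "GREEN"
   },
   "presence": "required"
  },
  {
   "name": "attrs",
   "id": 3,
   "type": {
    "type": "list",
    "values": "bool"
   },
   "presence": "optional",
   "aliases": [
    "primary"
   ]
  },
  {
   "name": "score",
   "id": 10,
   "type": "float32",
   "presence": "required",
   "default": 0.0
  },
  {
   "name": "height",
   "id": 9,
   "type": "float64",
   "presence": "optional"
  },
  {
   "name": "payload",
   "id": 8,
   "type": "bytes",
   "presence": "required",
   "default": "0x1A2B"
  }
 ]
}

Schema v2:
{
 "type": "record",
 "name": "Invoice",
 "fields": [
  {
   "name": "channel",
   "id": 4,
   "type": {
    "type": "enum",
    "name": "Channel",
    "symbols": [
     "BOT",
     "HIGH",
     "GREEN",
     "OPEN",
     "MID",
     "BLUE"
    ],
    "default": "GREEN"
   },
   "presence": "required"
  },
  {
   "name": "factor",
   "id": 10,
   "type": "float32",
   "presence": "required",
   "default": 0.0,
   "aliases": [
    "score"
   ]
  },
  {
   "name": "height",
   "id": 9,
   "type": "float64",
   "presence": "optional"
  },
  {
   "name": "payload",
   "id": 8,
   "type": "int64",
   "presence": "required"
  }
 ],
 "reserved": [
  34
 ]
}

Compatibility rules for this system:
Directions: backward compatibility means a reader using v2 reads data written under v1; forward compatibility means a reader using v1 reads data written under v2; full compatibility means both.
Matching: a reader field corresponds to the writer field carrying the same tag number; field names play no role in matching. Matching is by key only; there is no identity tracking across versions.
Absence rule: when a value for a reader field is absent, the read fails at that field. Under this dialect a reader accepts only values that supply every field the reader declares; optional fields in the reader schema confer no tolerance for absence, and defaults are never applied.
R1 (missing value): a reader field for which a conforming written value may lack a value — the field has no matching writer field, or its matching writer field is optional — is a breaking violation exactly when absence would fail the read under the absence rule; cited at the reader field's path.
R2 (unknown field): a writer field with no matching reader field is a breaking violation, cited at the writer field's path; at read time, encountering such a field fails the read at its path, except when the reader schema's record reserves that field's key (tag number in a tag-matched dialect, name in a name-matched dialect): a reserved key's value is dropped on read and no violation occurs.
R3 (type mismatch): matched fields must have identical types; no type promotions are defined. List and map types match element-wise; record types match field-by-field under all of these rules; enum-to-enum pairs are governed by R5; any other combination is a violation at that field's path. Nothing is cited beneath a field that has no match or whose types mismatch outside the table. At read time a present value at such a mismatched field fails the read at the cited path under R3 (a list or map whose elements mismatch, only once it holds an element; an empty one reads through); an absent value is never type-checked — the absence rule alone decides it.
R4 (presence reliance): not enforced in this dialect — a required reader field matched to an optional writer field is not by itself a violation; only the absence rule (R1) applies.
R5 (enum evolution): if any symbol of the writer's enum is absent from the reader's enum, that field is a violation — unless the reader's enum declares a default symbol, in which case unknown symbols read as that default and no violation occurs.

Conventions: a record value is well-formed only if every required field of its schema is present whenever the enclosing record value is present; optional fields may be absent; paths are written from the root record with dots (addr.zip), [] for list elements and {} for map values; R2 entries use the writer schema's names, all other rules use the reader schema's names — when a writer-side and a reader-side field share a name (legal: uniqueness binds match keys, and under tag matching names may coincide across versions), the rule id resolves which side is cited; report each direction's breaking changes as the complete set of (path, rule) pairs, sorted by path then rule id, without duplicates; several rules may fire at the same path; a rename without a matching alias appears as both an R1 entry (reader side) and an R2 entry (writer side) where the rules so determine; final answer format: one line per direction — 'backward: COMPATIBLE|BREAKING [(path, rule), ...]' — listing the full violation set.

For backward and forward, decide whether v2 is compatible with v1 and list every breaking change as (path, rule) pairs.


arrows below run writer -> reader for Invoice
backward pass over Invoice, reader schema v2, writer schema v1:
  channel <- channel (Channel -> Channel, writer required)
  factor <- score (float32 -> float32, writer required)
  height <- height (float64 -> float64, writer optional)
  payload <- payload (bytes -> int64, writer required)
  writer field attrs has no reader counterpart
  breaking: (attrs, R2)
  breaking: (height, R1)
  breaking: (payload, R3)
  => backward verdict for Invoice: BREAKING, 3 violation(s)
forward pass over Invoice, reader schema v1, writer schema v2:
  channel <- channel (Channel -> Channel, writer required)
  no writer field matches reader attrs
  score <- factor (float32 -> float32, writer required)
  height <- height (float64 -> float64, writer optional)
  payload <- payload (int64 -> bytes, writer required)
  breaking: (attrs, R1)
  breaking: (height, R1)
  breaking: (payload, R3)
  => forward verdict for Invoice: BREAKING, 3 violation(s)

backward: BREAKING [(attrs, R2), (height, R1), (payload, R3)]; forward: BREAKING [(attrs, R1), (height, R1), (payload, R3)]


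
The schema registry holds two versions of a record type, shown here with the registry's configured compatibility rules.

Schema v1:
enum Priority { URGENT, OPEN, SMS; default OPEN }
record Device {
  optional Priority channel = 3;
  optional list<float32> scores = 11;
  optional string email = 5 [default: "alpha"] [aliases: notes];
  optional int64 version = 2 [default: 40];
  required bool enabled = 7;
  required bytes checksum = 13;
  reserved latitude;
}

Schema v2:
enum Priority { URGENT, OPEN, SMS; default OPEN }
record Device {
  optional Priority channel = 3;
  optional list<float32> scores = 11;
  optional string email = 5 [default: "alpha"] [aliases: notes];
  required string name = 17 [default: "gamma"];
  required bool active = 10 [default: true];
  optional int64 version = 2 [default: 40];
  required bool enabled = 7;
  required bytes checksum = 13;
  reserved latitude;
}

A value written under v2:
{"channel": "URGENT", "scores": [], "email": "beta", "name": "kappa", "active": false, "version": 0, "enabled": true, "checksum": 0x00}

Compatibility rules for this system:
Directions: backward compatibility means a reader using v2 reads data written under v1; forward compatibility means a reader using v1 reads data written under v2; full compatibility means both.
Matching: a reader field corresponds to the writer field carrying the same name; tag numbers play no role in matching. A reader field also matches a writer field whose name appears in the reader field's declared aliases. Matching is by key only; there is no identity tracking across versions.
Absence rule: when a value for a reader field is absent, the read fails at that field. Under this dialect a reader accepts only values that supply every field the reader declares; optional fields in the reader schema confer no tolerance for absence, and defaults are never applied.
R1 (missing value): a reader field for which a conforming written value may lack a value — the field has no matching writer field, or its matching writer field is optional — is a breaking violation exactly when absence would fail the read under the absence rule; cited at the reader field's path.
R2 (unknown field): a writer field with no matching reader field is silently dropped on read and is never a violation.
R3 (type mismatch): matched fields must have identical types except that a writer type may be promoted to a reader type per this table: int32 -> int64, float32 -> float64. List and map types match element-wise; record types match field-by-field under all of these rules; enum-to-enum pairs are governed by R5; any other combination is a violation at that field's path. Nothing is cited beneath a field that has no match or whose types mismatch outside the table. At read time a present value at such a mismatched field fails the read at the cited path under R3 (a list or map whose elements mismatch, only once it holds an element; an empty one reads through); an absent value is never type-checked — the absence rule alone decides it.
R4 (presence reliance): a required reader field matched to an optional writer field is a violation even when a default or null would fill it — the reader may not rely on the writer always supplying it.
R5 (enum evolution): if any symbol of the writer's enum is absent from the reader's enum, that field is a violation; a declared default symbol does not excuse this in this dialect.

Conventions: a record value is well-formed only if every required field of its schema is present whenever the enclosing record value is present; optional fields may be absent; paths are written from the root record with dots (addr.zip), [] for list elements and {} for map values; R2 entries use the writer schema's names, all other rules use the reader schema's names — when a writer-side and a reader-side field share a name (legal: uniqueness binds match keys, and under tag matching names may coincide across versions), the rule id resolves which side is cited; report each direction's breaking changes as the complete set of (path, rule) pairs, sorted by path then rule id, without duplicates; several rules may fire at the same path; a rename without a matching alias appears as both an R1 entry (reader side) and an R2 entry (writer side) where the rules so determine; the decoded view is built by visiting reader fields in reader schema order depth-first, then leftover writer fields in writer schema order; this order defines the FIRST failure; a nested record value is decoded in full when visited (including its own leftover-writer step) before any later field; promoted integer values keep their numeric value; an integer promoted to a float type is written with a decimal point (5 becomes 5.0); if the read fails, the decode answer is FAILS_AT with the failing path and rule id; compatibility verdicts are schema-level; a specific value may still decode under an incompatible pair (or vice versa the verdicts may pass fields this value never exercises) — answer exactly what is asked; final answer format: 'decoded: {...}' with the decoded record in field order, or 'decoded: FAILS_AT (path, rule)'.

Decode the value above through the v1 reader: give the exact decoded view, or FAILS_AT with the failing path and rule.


decoded: {"channel": "URGENT", "scores": [], "email": "beta", "version": 0, "enabled": true, "checksum": 0x00}

each type pair in Device: writer, then reader
decoding the Device value with the v1 reader:
  channel := "URGENT"
  scores := []
  email := "beta"
  version := 0
  enabled := true
  checksum := 0x00
  writer name: unmatched, discarded
  writer active: unmatched, discarded
  => decoded: {"channel": "URGENT", "scores": [], "email": "beta", "version": 0, "enabled": true, "checksum": 0x00}
ruling out the remaining Device differences:
  added field name to record Device: required string, tag 17, default "gamma" (in v2 it sits immediately before version) -> shifts the Device verdicts, not this decode
  added field active to record Device: required bool, tag 10, default true (in v2 it sits immediately before version) -> shifts the Device verdicts, not this decode


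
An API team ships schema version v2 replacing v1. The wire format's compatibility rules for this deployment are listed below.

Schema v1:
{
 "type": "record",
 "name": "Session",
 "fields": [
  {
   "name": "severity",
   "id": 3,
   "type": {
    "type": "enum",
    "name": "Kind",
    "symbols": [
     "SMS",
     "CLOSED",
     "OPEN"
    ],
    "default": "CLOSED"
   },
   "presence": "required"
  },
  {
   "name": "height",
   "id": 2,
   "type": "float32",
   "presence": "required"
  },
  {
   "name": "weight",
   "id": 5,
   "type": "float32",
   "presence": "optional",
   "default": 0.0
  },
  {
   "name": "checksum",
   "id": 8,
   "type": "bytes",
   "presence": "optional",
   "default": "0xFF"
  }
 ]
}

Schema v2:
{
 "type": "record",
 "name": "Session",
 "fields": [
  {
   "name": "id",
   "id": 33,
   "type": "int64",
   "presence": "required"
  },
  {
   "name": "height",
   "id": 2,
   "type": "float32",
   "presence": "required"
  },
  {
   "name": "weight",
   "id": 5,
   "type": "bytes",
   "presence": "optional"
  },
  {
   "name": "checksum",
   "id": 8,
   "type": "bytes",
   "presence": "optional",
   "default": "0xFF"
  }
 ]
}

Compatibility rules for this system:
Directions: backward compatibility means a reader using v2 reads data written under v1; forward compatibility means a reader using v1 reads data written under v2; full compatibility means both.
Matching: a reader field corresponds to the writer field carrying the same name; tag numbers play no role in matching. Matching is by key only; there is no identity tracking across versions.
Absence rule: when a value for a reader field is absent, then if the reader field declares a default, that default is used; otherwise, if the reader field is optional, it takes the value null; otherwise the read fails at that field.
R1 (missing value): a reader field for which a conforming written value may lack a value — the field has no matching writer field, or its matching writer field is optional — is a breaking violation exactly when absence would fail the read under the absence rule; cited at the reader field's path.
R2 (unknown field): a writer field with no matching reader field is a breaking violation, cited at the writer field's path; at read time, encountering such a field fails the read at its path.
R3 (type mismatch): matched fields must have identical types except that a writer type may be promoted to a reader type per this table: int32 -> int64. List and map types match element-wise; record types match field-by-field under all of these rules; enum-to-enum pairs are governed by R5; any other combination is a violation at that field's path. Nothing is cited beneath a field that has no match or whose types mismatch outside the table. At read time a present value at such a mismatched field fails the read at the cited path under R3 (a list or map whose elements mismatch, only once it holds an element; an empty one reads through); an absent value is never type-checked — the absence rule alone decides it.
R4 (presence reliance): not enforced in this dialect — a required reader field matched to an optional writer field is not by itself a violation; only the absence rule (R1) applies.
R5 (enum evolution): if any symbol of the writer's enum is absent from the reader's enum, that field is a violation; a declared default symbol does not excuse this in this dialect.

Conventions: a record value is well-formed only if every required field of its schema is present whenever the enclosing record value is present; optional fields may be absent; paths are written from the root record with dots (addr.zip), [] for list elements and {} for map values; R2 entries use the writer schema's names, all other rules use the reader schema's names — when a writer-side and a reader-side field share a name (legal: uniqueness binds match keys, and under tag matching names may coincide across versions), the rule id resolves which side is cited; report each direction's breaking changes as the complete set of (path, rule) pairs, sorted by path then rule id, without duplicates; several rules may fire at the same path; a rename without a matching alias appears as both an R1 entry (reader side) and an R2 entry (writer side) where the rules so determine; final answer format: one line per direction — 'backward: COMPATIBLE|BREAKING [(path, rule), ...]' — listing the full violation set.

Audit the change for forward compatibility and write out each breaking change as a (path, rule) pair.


each type pair in Session: writer, then reader
forward analysis of Session with v1 as reader and v2 as writer:
  severity has no writer counterpart
  height: float32 -> float32, writer required; from height
  weight: bytes -> float32, writer optional; from weight
  checksum: bytes -> bytes, writer optional; from checksum
  id (writer side), unknown to reader
  breaking: (id, R2)
  breaking: (severity, R1)
  breaking: (weight, R3)
  forward on Session therefore BREAKING (3)

forward: BREAKING [(id, R2), (severity, R1), (weight, R3)]


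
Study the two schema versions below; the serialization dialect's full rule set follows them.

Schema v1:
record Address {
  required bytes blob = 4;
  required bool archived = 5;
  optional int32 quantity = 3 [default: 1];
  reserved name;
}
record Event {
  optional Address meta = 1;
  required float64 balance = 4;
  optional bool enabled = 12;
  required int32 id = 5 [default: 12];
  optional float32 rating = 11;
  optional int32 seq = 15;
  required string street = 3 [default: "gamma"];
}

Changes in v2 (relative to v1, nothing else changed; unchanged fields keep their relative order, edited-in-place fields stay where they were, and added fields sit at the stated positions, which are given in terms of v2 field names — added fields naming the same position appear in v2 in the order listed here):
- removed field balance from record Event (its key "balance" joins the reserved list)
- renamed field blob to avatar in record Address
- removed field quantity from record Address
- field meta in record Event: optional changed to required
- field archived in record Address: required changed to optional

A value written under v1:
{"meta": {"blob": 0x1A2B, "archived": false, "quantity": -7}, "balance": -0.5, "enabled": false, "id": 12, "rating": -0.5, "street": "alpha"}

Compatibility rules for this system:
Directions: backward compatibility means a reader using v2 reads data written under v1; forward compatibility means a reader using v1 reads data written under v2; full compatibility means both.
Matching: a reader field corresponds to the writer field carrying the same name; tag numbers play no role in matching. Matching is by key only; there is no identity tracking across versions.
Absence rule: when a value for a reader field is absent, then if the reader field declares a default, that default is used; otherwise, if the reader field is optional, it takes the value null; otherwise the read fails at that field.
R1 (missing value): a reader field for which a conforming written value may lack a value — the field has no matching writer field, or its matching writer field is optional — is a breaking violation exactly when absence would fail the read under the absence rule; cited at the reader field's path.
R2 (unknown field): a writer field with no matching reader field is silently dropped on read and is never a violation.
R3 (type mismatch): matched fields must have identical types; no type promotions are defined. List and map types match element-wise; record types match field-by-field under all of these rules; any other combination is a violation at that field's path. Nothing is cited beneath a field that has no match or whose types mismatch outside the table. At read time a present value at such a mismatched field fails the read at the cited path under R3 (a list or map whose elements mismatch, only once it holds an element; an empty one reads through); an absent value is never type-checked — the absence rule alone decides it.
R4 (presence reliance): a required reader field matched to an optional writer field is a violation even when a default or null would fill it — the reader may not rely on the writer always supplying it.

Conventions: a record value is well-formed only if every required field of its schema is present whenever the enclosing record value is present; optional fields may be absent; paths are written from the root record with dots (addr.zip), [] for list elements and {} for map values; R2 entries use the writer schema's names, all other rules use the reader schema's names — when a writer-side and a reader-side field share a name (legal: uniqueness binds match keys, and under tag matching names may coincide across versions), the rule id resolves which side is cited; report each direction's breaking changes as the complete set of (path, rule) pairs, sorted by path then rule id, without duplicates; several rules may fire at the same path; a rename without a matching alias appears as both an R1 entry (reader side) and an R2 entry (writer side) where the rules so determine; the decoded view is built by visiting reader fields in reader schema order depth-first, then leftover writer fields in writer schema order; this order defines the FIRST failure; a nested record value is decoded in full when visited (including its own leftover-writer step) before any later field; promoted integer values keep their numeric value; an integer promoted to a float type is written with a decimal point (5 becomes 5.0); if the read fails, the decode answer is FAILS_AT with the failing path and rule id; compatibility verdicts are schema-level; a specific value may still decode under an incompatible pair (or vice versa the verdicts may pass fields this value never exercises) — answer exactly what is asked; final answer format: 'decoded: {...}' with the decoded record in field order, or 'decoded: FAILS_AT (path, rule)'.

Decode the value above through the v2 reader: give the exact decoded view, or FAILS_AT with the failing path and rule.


decoded: FAILS_AT (meta.avatar, R1)

arrows below run writer -> reader for Event
decoding the Event value with the v2 reader:
  read fails at meta.avatar under R1 (no fill)
  => FAILS_AT (meta.avatar, R1)
checking off the Event differences that do not matter here:
  removed field balance from record Event (its key "balance" joins the reserved list) -> a verdict-level change on Event — the shown value reads the same
  removed field quantity from record Address -> no rule fires on it and the decoded Event view is identical with or without it
  field archived in record Address: required changed to optional -> a verdict-level change on Event — the shown value reads the same


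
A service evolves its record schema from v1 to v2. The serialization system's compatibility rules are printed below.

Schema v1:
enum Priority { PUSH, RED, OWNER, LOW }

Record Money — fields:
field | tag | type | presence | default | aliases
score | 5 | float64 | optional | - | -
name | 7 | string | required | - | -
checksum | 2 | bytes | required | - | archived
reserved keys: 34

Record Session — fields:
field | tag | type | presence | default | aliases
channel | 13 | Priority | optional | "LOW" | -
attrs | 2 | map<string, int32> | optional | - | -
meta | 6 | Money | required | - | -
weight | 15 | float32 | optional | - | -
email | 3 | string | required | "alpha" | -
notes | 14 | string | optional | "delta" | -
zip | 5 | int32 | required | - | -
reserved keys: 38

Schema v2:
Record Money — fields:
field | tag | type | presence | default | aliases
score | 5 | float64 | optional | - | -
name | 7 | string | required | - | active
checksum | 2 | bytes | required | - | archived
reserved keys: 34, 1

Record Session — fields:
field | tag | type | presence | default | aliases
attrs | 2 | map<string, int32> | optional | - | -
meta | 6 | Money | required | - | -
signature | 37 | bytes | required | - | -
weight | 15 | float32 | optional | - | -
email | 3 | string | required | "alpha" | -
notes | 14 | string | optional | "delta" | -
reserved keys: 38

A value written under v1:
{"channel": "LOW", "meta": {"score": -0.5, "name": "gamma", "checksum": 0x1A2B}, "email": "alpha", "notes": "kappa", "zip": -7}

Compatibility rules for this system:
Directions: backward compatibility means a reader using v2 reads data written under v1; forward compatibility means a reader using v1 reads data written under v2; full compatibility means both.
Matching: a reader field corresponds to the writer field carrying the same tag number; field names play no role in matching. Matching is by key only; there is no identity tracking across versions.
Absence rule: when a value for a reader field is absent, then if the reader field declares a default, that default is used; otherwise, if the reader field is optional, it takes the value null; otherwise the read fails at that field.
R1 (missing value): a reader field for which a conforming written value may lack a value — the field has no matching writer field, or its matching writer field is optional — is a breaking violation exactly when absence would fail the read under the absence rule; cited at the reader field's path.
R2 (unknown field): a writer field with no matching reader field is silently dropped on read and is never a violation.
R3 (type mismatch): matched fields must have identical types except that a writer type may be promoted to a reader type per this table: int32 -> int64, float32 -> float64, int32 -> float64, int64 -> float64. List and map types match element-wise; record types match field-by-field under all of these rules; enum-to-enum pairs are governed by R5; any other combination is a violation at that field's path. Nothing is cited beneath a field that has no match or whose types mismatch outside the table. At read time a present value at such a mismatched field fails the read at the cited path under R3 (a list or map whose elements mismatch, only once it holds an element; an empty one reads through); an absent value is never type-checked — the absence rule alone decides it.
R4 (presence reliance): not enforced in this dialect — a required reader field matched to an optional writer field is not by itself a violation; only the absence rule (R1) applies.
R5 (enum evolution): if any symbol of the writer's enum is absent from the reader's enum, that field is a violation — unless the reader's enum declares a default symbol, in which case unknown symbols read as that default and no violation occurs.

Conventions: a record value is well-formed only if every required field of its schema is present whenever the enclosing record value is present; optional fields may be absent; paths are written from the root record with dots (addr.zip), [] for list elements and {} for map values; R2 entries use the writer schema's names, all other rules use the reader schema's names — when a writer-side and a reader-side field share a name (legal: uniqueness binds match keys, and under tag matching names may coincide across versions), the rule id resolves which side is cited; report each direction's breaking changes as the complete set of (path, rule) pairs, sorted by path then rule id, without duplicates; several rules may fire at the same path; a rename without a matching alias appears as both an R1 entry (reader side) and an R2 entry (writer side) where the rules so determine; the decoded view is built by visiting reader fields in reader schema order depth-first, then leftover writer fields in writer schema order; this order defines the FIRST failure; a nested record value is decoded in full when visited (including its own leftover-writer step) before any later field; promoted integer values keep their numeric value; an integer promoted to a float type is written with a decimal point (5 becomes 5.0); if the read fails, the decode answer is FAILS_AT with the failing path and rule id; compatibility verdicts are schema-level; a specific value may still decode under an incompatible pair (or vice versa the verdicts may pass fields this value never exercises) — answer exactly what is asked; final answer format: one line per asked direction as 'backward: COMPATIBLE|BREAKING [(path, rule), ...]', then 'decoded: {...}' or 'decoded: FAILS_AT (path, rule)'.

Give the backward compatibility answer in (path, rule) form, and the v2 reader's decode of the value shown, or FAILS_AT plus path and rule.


backward: BREAKING [(signature, R1)]; decoded: FAILS_AT (signature, R1)

in Session below, arrows point writer -> reader
backward analysis of Session with v2 as reader and v1 as writer:
  attrs: paired with writer attrs (map<string, int32> -> map<string, int32>; writer optional)
  meta: paired with writer meta (Money -> Money; writer required)
  no writer field matches reader signature
  weight: paired with writer weight (float32 -> float32; writer optional)
  email: paired with writer email (string -> string; writer required)
  notes: paired with writer notes (string -> string; writer optional)
  writer field channel has no reader counterpart
  writer field zip has no reader counterpart
  meta.score: paired with writer meta.score (float64 -> float64; writer optional)
  meta.name: paired with writer meta.name (string -> string; writer required)
  meta.checksum: paired with writer meta.checksum (bytes -> bytes; writer required)
  violation R1 at signature
  backward on Session therefore BREAKING (1)
decode (reader v2):
  attrs := null (missing; optional => null)
  meta.score := -0.5
  meta.name := "gamma"
  meta.checksum := 0x1A2B
  read fails at signature under R1 (no fill)
  => FAILS_AT (signature, R1)
the other Session changes do not affect what is asked:
  removed field channel from record Session -> fires no rule on Session, leaving the asked answer as it is
  removed field zip from record Session -> affects forward compatibility only, which is not asked
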